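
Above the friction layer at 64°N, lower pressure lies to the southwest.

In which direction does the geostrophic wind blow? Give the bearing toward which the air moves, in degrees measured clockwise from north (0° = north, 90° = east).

315°

The pressure-gradient force points toward the southwest (bearing 225°).
Geostrophic balance: in the Northern Hemisphere the Coriolis force deflects motion to the right, so the geostrophic wind blows 90° to the right of the pressure-gradient force (low pressure on the left).
Rotating 225° by 90° clockwise gives 315° — the wind blows toward the northwest.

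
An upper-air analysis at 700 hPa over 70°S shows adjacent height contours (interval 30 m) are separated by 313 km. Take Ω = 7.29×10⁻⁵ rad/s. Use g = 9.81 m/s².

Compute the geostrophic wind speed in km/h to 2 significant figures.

Coriolis parameter at 70°S:
f = 2Ω sin φ = 2 × 7.29×10⁻⁵ × sin 70° = 1.37×10⁻⁴ s⁻¹
Height gradient: |∂Z/∂n| = 30 m / 313000 m = 9.58×10⁻⁵
On a pressure surface, geostrophic balance gives V_g = (g/f)|∂Z/∂n|:
V_g = 9.81 × 9.58×10⁻⁵ / 1.37×10⁻⁴ = 6.86 m/s
Converting: 6.86 m/s × 3.6 = 25 km/h

25 km/h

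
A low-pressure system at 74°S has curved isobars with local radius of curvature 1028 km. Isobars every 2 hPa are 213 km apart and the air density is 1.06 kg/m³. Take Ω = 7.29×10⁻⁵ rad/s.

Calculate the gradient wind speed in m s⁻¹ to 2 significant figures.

Coriolis parameter at 74°S:
f = 2Ω sin φ = 2 × 7.29×10⁻⁵ × sin 74° = 1.40×10⁻⁴ s⁻¹
Pressure gradient: |∂P/∂n| = 200 Pa / 213000 m = 9.39×10⁻⁴ Pa/m
Geostrophic speed: V_g = |∂P/∂n|/(fρ) = 9.39×10⁻⁴/(1.40×10⁻⁴ × 1.06) = 6.32 m/s
Around a low, centrifugal force acts outward with Coriolis, so pressure-gradient force balances both:
(1/ρ)|∂P/∂n| = fV + V²/R  →  V² + fR·V − fR·V_g = 0
With fR = 1.40×10⁻⁴ × 1028×10³ m = 144 m/s:
V = [−fR + √((fR)² + 4 fR V_g)]/2 = [−144 + √(144² + 4×144×6.32)]/2 = 6.07 m/s
Subgeostrophic (V < V_g = 6.32 m/s), as expected around a low.

6.1 m s⁻¹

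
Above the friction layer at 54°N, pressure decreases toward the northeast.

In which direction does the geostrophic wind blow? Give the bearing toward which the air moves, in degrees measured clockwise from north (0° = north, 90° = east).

135°

The pressure-gradient force points toward the northeast (bearing 045°).
Geostrophic balance: in the Northern Hemisphere the Coriolis force deflects motion to the right, so the geostrophic wind blows 90° to the right of the pressure-gradient force (low pressure on the left).
Rotating 045° by 90° clockwise gives 135° — the wind blows toward the southeast.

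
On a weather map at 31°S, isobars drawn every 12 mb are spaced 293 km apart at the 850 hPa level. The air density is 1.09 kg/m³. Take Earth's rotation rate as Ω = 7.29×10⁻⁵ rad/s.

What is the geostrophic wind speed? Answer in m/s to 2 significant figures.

50 m/s

Coriolis parameter at 31°S:
f = 2Ω sin φ = 2 × 7.29×10⁻⁵ × sin 31° = 7.51×10⁻⁵ s⁻¹
Pressure gradient: |∂P/∂n| = 1200 Pa / 293000 m = 4.10×10⁻³ Pa/m
Geostrophic balance (pressure-gradient force = Coriolis force):
V_g = (1/(fρ)) |∂P/∂n| = 4.10×10⁻³ / (7.51×10⁻⁵ × 1.09) = 50.0 m/s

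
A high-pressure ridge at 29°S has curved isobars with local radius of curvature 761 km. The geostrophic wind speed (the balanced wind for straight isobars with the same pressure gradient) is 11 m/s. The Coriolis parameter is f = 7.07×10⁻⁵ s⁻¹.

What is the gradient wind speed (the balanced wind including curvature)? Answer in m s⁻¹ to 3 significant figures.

Around a high, pressure-gradient force acts outward with centrifugal, so Coriolis balances both:
fV = (1/ρ)|∂P/∂n| + V²/R  →  V² − fR·V + fR·V_g = 0
With fR = 7.07×10⁻⁵ × 761×10³ m = 53.8 m/s:
V = [fR − √((fR)² − 4 fR V_g)]/2 = [53.8 − √(53.8² − 4×53.8×11)]/2 = 15.4 m/s
Supergeostrophic (V > V_g = 11 m/s), as expected around a high.

15.4 m s⁻¹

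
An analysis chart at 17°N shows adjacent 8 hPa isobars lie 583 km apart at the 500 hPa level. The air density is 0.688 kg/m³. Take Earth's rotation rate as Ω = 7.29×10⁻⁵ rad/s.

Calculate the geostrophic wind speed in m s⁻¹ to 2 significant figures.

47 m s⁻¹

Coriolis parameter at 17°N:
f = 2Ω sin φ = 2 × 7.29×10⁻⁵ × sin 17° = 4.26×10⁻⁵ s⁻¹
Pressure gradient: |∂P/∂n| = 800 Pa / 583000 m = 1.37×10⁻³ Pa/m
Geostrophic balance (pressure-gradient force = Coriolis force):
V_g = (1/(fρ)) |∂P/∂n| = 1.37×10⁻³ / (4.26×10⁻⁵ × 0.688) = 46.8 m/s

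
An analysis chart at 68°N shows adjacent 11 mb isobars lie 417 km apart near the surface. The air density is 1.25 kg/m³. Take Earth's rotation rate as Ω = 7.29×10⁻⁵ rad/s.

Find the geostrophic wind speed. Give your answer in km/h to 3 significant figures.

Coriolis parameter at 68°N:
f = 2Ω sin φ = 2 × 7.29×10⁻⁵ × sin 68° = 1.35×10⁻⁴ s⁻¹
Pressure gradient: |∂P/∂n| = 1100 Pa / 417000 m = 2.64×10⁻³ Pa/m
Geostrophic balance (pressure-gradient force = Coriolis force):
V_g = (1/(fρ)) |∂P/∂n| = 2.64×10⁻³ / (1.35×10⁻⁴ × 1.25) = 15.6 m/s
Converting: 15.6 m/s × 3.6 = 56.2 km/h

56.2 km/h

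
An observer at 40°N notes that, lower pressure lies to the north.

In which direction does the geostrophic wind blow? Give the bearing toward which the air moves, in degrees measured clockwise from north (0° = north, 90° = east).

090°

The pressure-gradient force points toward the north (bearing 000°).
Geostrophic balance: in the Northern Hemisphere the Coriolis force deflects motion to the right, so the geostrophic wind blows 90° to the right of the pressure-gradient force (low pressure on the left).
Rotating 000° by 90° clockwise gives 090° — the wind blows toward the east.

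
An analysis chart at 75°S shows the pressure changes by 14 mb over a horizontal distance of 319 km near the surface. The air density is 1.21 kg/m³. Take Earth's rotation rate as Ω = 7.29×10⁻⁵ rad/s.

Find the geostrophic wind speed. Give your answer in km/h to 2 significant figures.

93 km/h

Coriolis parameter at 75°S:
f = 2Ω sin φ = 2 × 7.29×10⁻⁵ × sin 75° = 1.41×10⁻⁴ s⁻¹
Pressure gradient: |∂P/∂n| = 1400 Pa / 319000 m = 4.39×10⁻³ Pa/m
Geostrophic balance (pressure-gradient force = Coriolis force):
V_g = (1/(fρ)) |∂P/∂n| = 4.39×10⁻³ / (1.41×10⁻⁴ × 1.21) = 25.8 m/s
Converting: 25.8 m/s × 3.6 = 93 km/h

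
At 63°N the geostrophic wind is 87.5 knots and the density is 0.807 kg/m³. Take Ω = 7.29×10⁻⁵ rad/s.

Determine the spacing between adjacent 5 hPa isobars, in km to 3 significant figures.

Coriolis parameter at 63°N:
f = 2Ω sin φ = 2 × 7.29×10⁻⁵ × sin 63° = 1.30×10⁻⁴ s⁻¹
Wind speed in SI: 87.5 knots = 45.0 m/s
Geostrophic balance rearranged: |∂P/∂n| = f ρ V_g
|∂P/∂n| = 1.30×10⁻⁴ × 0.807 × 45.0 = 4.72×10⁻³ Pa/m
Isobar spacing: Δn = ΔP/|∂P/∂n| = 500 Pa / 4.72×10⁻³ Pa/m = 105953 m ≈ 106 km

106 km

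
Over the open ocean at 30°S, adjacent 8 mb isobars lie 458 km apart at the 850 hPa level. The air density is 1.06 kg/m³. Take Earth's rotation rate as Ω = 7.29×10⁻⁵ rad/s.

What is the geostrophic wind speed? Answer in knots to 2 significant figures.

44 knots

Coriolis parameter at 30°S:
f = 2Ω sin φ = 2 × 7.29×10⁻⁵ × sin 30° = 7.29×10⁻⁵ s⁻¹
Pressure gradient: |∂P/∂n| = 800 Pa / 458000 m = 1.75×10⁻³ Pa/m
Geostrophic balance (pressure-gradient force = Coriolis force):
V_g = (1/(fρ)) |∂P/∂n| = 1.75×10⁻³ / (7.29×10⁻⁵ × 1.06) = 22.6 m/s
Converting: 22.6 m/s × 1.944 = 44 knots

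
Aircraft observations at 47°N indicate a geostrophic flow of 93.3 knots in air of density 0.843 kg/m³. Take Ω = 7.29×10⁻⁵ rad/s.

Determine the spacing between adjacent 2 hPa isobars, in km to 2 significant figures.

46 km

Coriolis parameter at 47°N:
f = 2Ω sin φ = 2 × 7.29×10⁻⁵ × sin 47° = 1.07×10⁻⁴ s⁻¹
Wind speed in SI: 93.3 knots = 48.0 m/s
Geostrophic balance rearranged: |∂P/∂n| = f ρ V_g
|∂P/∂n| = 1.07×10⁻⁴ × 0.843 × 48.0 = 4.31×10⁻³ Pa/m
Isobar spacing: Δn = ΔP/|∂P/∂n| = 200 Pa / 4.31×10⁻³ Pa/m = 46355 m ≈ 46 km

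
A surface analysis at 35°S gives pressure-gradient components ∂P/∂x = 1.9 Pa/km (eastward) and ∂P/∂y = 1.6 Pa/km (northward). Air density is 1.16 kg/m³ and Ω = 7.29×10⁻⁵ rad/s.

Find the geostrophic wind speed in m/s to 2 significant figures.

26 m/s

Coriolis parameter at 35°S:
f = 2Ω sin φ = 2 × 7.29×10⁻⁵ × sin 35° = 8.36×10⁻⁵ s⁻¹
In the Southern Hemisphere f is negative: f = −8.36×10⁻⁵ s⁻¹.
Component geostrophic relations (x east, y north):
u_g = −(1/(fρ)) ∂P/∂y,  v_g = (1/(fρ)) ∂P/∂x
u_g = −(1.6×10⁻³)/(−8.36×10⁻⁵ × 1.16) = 16.5 m/s;  v_g = (1.9×10⁻³)/(−8.36×10⁻⁵ × 1.16) = −19.6 m/s
|V_g| = √(u_g² + v_g²) = 25.6 m/s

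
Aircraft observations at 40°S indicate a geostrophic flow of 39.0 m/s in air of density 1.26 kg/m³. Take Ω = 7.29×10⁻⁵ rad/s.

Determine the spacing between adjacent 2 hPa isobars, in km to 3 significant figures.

43.4 km

Coriolis parameter at 40°S:
f = 2Ω sin φ = 2 × 7.29×10⁻⁵ × sin 40° = 9.37×10⁻⁵ s⁻¹
Geostrophic balance rearranged: |∂P/∂n| = f ρ V_g
|∂P/∂n| = 9.37×10⁻⁵ × 1.26 × 39.0 = 4.61×10⁻³ Pa/m
Isobar spacing: Δn = ΔP/|∂P/∂n| = 200 Pa / 4.61×10⁻³ Pa/m = 43428 m ≈ 43.4 km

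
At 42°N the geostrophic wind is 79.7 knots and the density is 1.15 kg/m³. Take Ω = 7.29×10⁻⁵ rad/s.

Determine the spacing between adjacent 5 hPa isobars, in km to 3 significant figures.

109 km

Coriolis parameter at 42°N:
f = 2Ω sin φ = 2 × 7.29×10⁻⁵ × sin 42° = 9.76×10⁻⁵ s⁻¹
Wind speed in SI: 79.7 knots = 41.0 m/s
Geostrophic balance rearranged: |∂P/∂n| = f ρ V_g
|∂P/∂n| = 9.76×10⁻⁵ × 1.15 × 41.0 = 4.60×10⁻³ Pa/m
Isobar spacing: Δn = ΔP/|∂P/∂n| = 500 Pa / 4.60×10⁻³ Pa/m = 108694 m ≈ 109 km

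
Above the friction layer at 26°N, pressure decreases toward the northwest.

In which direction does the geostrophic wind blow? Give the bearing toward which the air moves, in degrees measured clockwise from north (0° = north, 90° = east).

The pressure-gradient force points toward the northwest (bearing 315°).
Geostrophic balance: in the Northern Hemisphere the Coriolis force deflects motion to the right, so the geostrophic wind blows 90° to the right of the pressure-gradient force (low pressure on the left).
Rotating 315° by 90° clockwise gives 045° — the wind blows toward the northeast.

045°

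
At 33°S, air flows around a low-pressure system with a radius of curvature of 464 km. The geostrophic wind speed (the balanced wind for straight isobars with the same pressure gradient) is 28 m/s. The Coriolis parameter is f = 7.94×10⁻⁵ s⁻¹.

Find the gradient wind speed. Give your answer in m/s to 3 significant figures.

18.6 m/s

Around a low, centrifugal force acts outward with Coriolis, so pressure-gradient force balances both:
(1/ρ)|∂P/∂n| = fV + V²/R  →  V² + fR·V − fR·V_g = 0
With fR = 7.94×10⁻⁵ × 464×10³ m = 36.8 m/s:
V = [−fR + √((fR)² + 4 fR V_g)]/2 = [−36.8 + √(36.8² + 4×36.8×28)]/2 = 18.6 m/s
Subgeostrophic (V < V_g = 28 m/s), as expected around a low.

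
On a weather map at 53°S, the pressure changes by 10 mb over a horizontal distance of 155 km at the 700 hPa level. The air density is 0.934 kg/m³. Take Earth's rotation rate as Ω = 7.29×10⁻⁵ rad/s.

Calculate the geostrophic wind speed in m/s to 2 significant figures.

59 m/s

Coriolis parameter at 53°S:
f = 2Ω sin φ = 2 × 7.29×10⁻⁵ × sin 53° = 1.16×10⁻⁴ s⁻¹
Pressure gradient: |∂P/∂n| = 1000 Pa / 155000 m = 6.45×10⁻³ Pa/m
Geostrophic balance (pressure-gradient force = Coriolis force):
V_g = (1/(fρ)) |∂P/∂n| = 6.45×10⁻³ / (1.16×10⁻⁴ × 0.934) = 59.3 m/s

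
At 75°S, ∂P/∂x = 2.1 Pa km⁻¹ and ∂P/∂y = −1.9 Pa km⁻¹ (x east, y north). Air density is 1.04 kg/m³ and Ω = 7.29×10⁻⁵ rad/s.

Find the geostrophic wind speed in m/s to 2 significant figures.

19 m/s

Coriolis parameter at 75°S:
f = 2Ω sin φ = 2 × 7.29×10⁻⁵ × sin 75° = 1.41×10⁻⁴ s⁻¹
In the Southern Hemisphere f is negative: f = −1.41×10⁻⁴ s⁻¹.
Component geostrophic relations (x east, y north):
u_g = −(1/(fρ)) ∂P/∂y,  v_g = (1/(fρ)) ∂P/∂x
u_g = −(−1.9×10⁻³)/(−1.41×10⁻⁴ × 1.04) = −13.0 m/s;  v_g = (2.1×10⁻³)/(−1.41×10⁻⁴ × 1.04) = −14.3 m/s
|V_g| = √(u_g² + v_g²) = 19.3 m/s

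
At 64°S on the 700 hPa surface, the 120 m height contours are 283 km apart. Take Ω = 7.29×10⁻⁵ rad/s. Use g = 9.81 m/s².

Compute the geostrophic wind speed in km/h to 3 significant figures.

Coriolis parameter at 64°S:
f = 2Ω sin φ = 2 × 7.29×10⁻⁵ × sin 64° = 1.31×10⁻⁴ s⁻¹
Height gradient: |∂Z/∂n| = 120 m / 283000 m = 4.24×10⁻⁴
On a pressure surface, geostrophic balance gives V_g = (g/f)|∂Z/∂n|:
V_g = 9.81 × 4.24×10⁻⁴ / 1.31×10⁻⁴ = 31.7 m/s
Converting: 31.7 m/s × 3.6 = 114 km/h

114 km/h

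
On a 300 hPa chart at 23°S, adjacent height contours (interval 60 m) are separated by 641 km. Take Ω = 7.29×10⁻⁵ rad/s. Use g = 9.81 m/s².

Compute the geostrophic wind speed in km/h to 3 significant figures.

58.0 km/h

Coriolis parameter at 23°S:
f = 2Ω sin φ = 2 × 7.29×10⁻⁵ × sin 23° = 5.70×10⁻⁵ s⁻¹
Height gradient: |∂Z/∂n| = 60 m / 641000 m = 9.36×10⁻⁵
On a pressure surface, geostrophic balance gives V_g = (g/f)|∂Z/∂n|:
V_g = 9.81 × 9.36×10⁻⁵ / 5.70×10⁻⁵ = 16.1 m/s
Converting: 16.1 m/s × 3.6 = 58.0 km/h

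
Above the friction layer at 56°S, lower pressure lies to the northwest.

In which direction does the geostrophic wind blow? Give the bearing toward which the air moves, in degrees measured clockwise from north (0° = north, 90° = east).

The pressure-gradient force points toward the northwest (bearing 315°).
Geostrophic balance: in the Southern Hemisphere the Coriolis force deflects motion to the left, so the geostrophic wind blows 90° to the left of the pressure-gradient force (low pressure on the right).
Rotating 315° by 90° counterclockwise gives 225° — the wind blows toward the southwest.

225°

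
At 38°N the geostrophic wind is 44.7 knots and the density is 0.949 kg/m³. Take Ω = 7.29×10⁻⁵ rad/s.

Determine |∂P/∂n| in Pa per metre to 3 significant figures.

1.96×10⁻³ Pa/m

Coriolis parameter at 38°N:
f = 2Ω sin φ = 2 × 7.29×10⁻⁵ × sin 38° = 8.98×10⁻⁵ s⁻¹
Wind speed in SI: 44.7 knots = 23.0 m/s
Geostrophic balance rearranged: |∂P/∂n| = f ρ V_g
|∂P/∂n| = 8.98×10⁻⁵ × 0.949 × 23.0 = 1.96×10⁻³ Pa/m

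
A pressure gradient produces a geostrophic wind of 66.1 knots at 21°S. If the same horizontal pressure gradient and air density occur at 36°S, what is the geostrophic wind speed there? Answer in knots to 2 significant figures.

40 knots

With the same pressure gradient and density, V_g ∝ 1/f ∝ 1/sin φ.
V₂ = V₁ · sin φ₁ / sin φ₂ = 66.1 × sin 21° / sin 36°
V₂ = 66.1 × 0.3584/0.5878 = 40 knots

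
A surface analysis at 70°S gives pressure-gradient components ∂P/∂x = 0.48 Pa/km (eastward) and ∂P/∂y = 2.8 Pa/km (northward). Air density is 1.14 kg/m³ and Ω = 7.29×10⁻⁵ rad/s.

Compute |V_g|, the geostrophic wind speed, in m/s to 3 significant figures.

18.2 m/s

Coriolis parameter at 70°S:
f = 2Ω sin φ = 2 × 7.29×10⁻⁵ × sin 70° = 1.37×10⁻⁴ s⁻¹
In the Southern Hemisphere f is negative: f = −1.37×10⁻⁴ s⁻¹.
Component geostrophic relations (x east, y north):
u_g = −(1/(fρ)) ∂P/∂y,  v_g = (1/(fρ)) ∂P/∂x
u_g = −(2.8×10⁻³)/(−1.37×10⁻⁴ × 1.14) = 17.9 m/s;  v_g = (0.48×10⁻³)/(−1.37×10⁻⁴ × 1.14) = −3.07 m/s
|V_g| = √(u_g² + v_g²) = 18.2 m/s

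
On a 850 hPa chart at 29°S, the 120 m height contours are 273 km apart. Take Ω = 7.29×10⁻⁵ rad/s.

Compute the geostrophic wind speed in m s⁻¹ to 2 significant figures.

Coriolis parameter at 29°S:
f = 2Ω sin φ = 2 × 7.29×10⁻⁵ × sin 29° = 7.07×10⁻⁵ s⁻¹
Height gradient: |∂Z/∂n| = 120 m / 273000 m = 4.40×10⁻⁴
On a pressure surface, geostrophic balance gives V_g = (g/f)|∂Z/∂n|:
V_g = 9.81 × 4.40×10⁻⁴ / 7.07×10⁻⁵ = 61.0 m/s

61 m s⁻¹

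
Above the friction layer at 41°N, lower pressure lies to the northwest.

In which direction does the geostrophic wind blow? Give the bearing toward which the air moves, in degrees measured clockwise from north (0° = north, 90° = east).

045°

The pressure-gradient force points toward the northwest (bearing 315°).
Geostrophic balance: in the Northern Hemisphere the Coriolis force deflects motion to the right, so the geostrophic wind blows 90° to the right of the pressure-gradient force (low pressure on the left).
Rotating 315° by 90° clockwise gives 045° — the wind blows toward the northeast.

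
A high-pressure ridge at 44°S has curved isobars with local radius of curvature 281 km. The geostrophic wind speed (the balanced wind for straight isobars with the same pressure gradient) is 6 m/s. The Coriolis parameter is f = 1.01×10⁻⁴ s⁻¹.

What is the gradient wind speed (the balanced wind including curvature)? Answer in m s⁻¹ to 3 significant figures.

8.62 m s⁻¹

Around a high, pressure-gradient force acts outward with centrifugal, so Coriolis balances both:
fV = (1/ρ)|∂P/∂n| + V²/R  →  V² − fR·V + fR·V_g = 0
With fR = 1.01×10⁻⁴ × 281×10³ m = 28.4 m/s:
V = [fR − √((fR)² − 4 fR V_g)]/2 = [28.4 − √(28.4² − 4×28.4×6)]/2 = 8.62 m/s
Supergeostrophic (V > V_g = 6 m/s), as expected around a high.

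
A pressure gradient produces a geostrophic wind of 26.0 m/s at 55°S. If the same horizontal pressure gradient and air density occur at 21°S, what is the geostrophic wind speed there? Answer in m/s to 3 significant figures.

With the same pressure gradient and density, V_g ∝ 1/f ∝ 1/sin φ.
V₂ = V₁ · sin φ₁ / sin φ₂ = 26.0 × sin 55° / sin 21°
V₂ = 26.0 × 0.8192/0.3584 = 59.4 m/s

59.4 m/s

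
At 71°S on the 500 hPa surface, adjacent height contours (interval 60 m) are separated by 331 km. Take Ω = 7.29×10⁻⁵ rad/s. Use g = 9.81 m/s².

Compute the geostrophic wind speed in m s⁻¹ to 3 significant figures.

Coriolis parameter at 71°S:
f = 2Ω sin φ = 2 × 7.29×10⁻⁵ × sin 71° = 1.38×10⁻⁴ s⁻¹
Height gradient: |∂Z/∂n| = 60 m / 331000 m = 1.81×10⁻⁴
On a pressure surface, geostrophic balance gives V_g = (g/f)|∂Z/∂n|:
V_g = 9.81 × 1.81×10⁻⁴ / 1.38×10⁻⁴ = 12.9 m/s

12.9 m s⁻¹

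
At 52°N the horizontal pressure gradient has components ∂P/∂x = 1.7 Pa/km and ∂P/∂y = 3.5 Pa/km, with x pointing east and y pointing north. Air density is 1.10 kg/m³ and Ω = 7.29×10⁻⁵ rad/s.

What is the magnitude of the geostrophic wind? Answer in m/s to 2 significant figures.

31 m/s

Coriolis parameter at 52°N:
f = 2Ω sin φ = 2 × 7.29×10⁻⁵ × sin 52° = 1.15×10⁻⁴ s⁻¹
Component geostrophic relations (x east, y north):
u_g = −(1/(fρ)) ∂P/∂y,  v_g = (1/(fρ)) ∂P/∂x
u_g = −(3.5×10⁻³)/(1.15×10⁻⁴ × 1.10) = −27.7 m/s;  v_g = (1.7×10⁻³)/(1.15×10⁻⁴ × 1.10) = 13.5 m/s
|V_g| = √(u_g² + v_g²) = 30.8 m/s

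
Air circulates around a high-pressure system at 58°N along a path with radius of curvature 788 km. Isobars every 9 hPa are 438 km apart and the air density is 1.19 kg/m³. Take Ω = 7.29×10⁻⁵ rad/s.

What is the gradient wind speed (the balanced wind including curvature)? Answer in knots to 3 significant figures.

32.8 knots

Coriolis parameter at 58°N:
f = 2Ω sin φ = 2 × 7.29×10⁻⁵ × sin 58° = 1.24×10⁻⁴ s⁻¹
Pressure gradient: |∂P/∂n| = 900 Pa / 438000 m = 2.05×10⁻³ Pa/m
Geostrophic speed: V_g = |∂P/∂n|/(fρ) = 2.05×10⁻³/(1.24×10⁻⁴ × 1.19) = 14.0 m/s
Around a high, pressure-gradient force acts outward with centrifugal, so Coriolis balances both:
fV = (1/ρ)|∂P/∂n| + V²/R  →  V² − fR·V + fR·V_g = 0
With fR = 1.24×10⁻⁴ × 788×10³ m = 97.4 m/s:
V = [fR − √((fR)² − 4 fR V_g)]/2 = [97.4 − √(97.4² − 4×97.4×14)]/2 = 16.9 m/s
Supergeostrophic (V > V_g = 14 m/s), as expected around a high.
Converting: 16.9 m/s × 1.944 = 32.8 knots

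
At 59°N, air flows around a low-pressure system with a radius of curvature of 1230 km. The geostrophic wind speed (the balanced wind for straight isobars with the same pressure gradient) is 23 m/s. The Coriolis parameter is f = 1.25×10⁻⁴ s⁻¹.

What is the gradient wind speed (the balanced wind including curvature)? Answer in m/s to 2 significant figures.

20 m/s

Around a low, centrifugal force acts outward with Coriolis, so pressure-gradient force balances both:
(1/ρ)|∂P/∂n| = fV + V²/R  →  V² + fR·V − fR·V_g = 0
With fR = 1.25×10⁻⁴ × 1230×10³ m = 154 m/s:
V = [−fR + √((fR)² + 4 fR V_g)]/2 = [−154 + √(154² + 4×154×23)]/2 = 20.3 m/s
Subgeostrophic (V < V_g = 23 m/s), as expected around a low.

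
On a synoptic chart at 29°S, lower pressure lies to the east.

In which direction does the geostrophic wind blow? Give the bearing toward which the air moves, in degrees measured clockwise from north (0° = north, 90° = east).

The pressure-gradient force points toward the east (bearing 090°).
Geostrophic balance: in the Southern Hemisphere the Coriolis force deflects motion to the left, so the geostrophic wind blows 90° to the left of the pressure-gradient force (low pressure on the right).
Rotating 090° by 90° counterclockwise gives 000° — the wind blows toward the north.

000°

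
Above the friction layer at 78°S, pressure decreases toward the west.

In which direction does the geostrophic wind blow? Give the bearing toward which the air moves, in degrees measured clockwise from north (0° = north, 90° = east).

180°

The pressure-gradient force points toward the west (bearing 270°).
Geostrophic balance: in the Southern Hemisphere the Coriolis force deflects motion to the left, so the geostrophic wind blows 90° to the left of the pressure-gradient force (low pressure on the right).
Rotating 270° by 90° counterclockwise gives 180° — the wind blows toward the south.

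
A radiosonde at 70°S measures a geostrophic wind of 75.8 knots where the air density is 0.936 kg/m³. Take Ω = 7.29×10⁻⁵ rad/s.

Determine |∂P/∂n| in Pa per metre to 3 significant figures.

Coriolis parameter at 70°S:
f = 2Ω sin φ = 2 × 7.29×10⁻⁵ × sin 70° = 1.37×10⁻⁴ s⁻¹
Wind speed in SI: 75.8 knots = 39.0 m/s
Geostrophic balance rearranged: |∂P/∂n| = f ρ V_g
|∂P/∂n| = 1.37×10⁻⁴ × 0.936 × 39.0 = 5.00×10⁻³ Pa/m

5.00×10⁻³ Pa/m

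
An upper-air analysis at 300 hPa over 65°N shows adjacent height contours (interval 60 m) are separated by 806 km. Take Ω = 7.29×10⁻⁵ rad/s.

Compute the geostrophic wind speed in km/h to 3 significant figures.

Coriolis parameter at 65°N:
f = 2Ω sin φ = 2 × 7.29×10⁻⁵ × sin 65° = 1.32×10⁻⁴ s⁻¹
Height gradient: |∂Z/∂n| = 60 m / 806000 m = 7.44×10⁻⁵
On a pressure surface, geostrophic balance gives V_g = (g/f)|∂Z/∂n|:
V_g = 9.81 × 7.44×10⁻⁵ / 1.32×10⁻⁴ = 5.53 m/s
Converting: 5.53 m/s × 3.6 = 19.9 km/h

19.9 km/h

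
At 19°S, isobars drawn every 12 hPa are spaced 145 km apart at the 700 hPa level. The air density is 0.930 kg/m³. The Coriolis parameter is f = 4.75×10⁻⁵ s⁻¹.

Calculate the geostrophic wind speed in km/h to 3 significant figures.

674 km/h

Pressure gradient: |∂P/∂n| = 1200 Pa / 145000 m = 8.28×10⁻³ Pa/m
Geostrophic balance (pressure-gradient force = Coriolis force):
V_g = (1/(fρ)) |∂P/∂n| = 8.28×10⁻³ / (4.75×10⁻⁵ × 0.930) = 187 m/s
Converting: 187 m/s × 3.6 = 674 km/h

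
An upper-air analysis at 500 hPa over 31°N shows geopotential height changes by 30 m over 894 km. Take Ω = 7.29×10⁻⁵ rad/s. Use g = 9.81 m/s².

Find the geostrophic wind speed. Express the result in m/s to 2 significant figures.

Coriolis parameter at 31°N:
f = 2Ω sin φ = 2 × 7.29×10⁻⁵ × sin 31° = 7.51×10⁻⁵ s⁻¹
Height gradient: |∂Z/∂n| = 30 m / 894000 m = 3.36×10⁻⁵
On a pressure surface, geostrophic balance gives V_g = (g/f)|∂Z/∂n|:
V_g = 9.81 × 3.36×10⁻⁵ / 7.51×10⁻⁵ = 4.38 m/s

4.4 m/s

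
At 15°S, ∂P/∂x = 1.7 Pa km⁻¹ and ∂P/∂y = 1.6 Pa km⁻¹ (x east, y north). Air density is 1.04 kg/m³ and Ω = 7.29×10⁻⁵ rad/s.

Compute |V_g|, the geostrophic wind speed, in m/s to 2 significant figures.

59 m/s

Coriolis parameter at 15°S:
f = 2Ω sin φ = 2 × 7.29×10⁻⁵ × sin 15° = 3.77×10⁻⁵ s⁻¹
In the Southern Hemisphere f is negative: f = −3.77×10⁻⁵ s⁻¹.
Component geostrophic relations (x east, y north):
u_g = −(1/(fρ)) ∂P/∂y,  v_g = (1/(fρ)) ∂P/∂x
u_g = −(1.6×10⁻³)/(−3.77×10⁻⁵ × 1.04) = 40.8 m/s;  v_g = (1.7×10⁻³)/(−3.77×10⁻⁵ × 1.04) = −43.3 m/s
|V_g| = √(u_g² + v_g²) = 59.5 m/s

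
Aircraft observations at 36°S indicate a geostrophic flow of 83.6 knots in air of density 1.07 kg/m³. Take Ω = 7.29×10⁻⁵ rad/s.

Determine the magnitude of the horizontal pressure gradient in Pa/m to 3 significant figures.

3.94×10⁻³ Pa/m

Coriolis parameter at 36°S:
f = 2Ω sin φ = 2 × 7.29×10⁻⁵ × sin 36° = 8.57×10⁻⁵ s⁻¹
Wind speed in SI: 83.6 knots = 43.0 m/s
Geostrophic balance rearranged: |∂P/∂n| = f ρ V_g
|∂P/∂n| = 8.57×10⁻⁵ × 1.07 × 43.0 = 3.94×10⁻³ Pa/m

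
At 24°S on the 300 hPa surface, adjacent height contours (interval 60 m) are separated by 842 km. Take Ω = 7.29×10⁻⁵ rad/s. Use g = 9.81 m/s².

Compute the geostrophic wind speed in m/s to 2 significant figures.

12 m/s

Coriolis parameter at 24°S:
f = 2Ω sin φ = 2 × 7.29×10⁻⁵ × sin 24° = 5.93×10⁻⁵ s⁻¹
Height gradient: |∂Z/∂n| = 60 m / 842000 m = 7.13×10⁻⁵
On a pressure surface, geostrophic balance gives V_g = (g/f)|∂Z/∂n|:
V_g = 9.81 × 7.13×10⁻⁵ / 5.93×10⁻⁵ = 11.8 m/s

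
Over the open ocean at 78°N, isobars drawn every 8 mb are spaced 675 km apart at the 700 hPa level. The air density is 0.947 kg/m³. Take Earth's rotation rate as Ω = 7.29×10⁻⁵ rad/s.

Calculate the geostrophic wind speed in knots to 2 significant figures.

17 knots

Coriolis parameter at 78°N:
f = 2Ω sin φ = 2 × 7.29×10⁻⁵ × sin 78° = 1.43×10⁻⁴ s⁻¹
Pressure gradient: |∂P/∂n| = 800 Pa / 675000 m = 1.19×10⁻³ Pa/m
Geostrophic balance (pressure-gradient force = Coriolis force):
V_g = (1/(fρ)) |∂P/∂n| = 1.19×10⁻³ / (1.43×10⁻⁴ × 0.947) = 8.78 m/s
Converting: 8.78 m/s × 1.944 = 17 knots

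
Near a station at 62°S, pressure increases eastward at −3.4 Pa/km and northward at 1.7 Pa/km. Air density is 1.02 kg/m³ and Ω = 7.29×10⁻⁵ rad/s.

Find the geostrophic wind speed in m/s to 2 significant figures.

Coriolis parameter at 62°S:
f = 2Ω sin φ = 2 × 7.29×10⁻⁵ × sin 62° = 1.29×10⁻⁴ s⁻¹
In the Southern Hemisphere f is negative: f = −1.29×10⁻⁴ s⁻¹.
Component geostrophic relations (x east, y north):
u_g = −(1/(fρ)) ∂P/∂y,  v_g = (1/(fρ)) ∂P/∂x
u_g = −(1.7×10⁻³)/(−1.29×10⁻⁴ × 1.02) = 12.9 m/s;  v_g = (−3.4×10⁻³)/(−1.29×10⁻⁴ × 1.02) = 25.9 m/s
|V_g| = √(u_g² + v_g²) = 28.9 m/s

29 m/s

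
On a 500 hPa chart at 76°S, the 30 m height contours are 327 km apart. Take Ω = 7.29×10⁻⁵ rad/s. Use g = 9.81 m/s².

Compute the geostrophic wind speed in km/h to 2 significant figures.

23 km/h

Coriolis parameter at 76°S:
f = 2Ω sin φ = 2 × 7.29×10⁻⁵ × sin 76° = 1.41×10⁻⁴ s⁻¹
Height gradient: |∂Z/∂n| = 30 m / 327000 m = 9.17×10⁻⁵
On a pressure surface, geostrophic balance gives V_g = (g/f)|∂Z/∂n|:
V_g = 9.81 × 9.17×10⁻⁵ / 1.41×10⁻⁴ = 6.36 m/s
Converting: 6.36 m/s × 3.6 = 23 km/h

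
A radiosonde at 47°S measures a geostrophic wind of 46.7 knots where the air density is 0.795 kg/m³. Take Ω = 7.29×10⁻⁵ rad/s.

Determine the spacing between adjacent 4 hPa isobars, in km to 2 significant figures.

200 km

Coriolis parameter at 47°S:
f = 2Ω sin φ = 2 × 7.29×10⁻⁵ × sin 47° = 1.07×10⁻⁴ s⁻¹
Wind speed in SI: 46.7 knots = 24.0 m/s
Geostrophic balance rearranged: |∂P/∂n| = f ρ V_g
|∂P/∂n| = 1.07×10⁻⁴ × 0.795 × 24.0 = 2.04×10⁻³ Pa/m
Isobar spacing: Δn = ΔP/|∂P/∂n| = 400 Pa / 2.04×10⁻³ Pa/m = 196405 m ≈ 200 km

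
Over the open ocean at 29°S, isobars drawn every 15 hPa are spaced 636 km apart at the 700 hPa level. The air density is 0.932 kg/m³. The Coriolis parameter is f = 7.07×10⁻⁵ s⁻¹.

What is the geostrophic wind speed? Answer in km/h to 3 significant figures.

129 km/h

Pressure gradient: |∂P/∂n| = 1500 Pa / 636000 m = 2.36×10⁻³ Pa/m
Geostrophic balance (pressure-gradient force = Coriolis force):
V_g = (1/(fρ)) |∂P/∂n| = 2.36×10⁻³ / (7.07×10⁻⁵ × 0.932) = 35.8 m/s
Converting: 35.8 m/s × 3.6 = 129 km/h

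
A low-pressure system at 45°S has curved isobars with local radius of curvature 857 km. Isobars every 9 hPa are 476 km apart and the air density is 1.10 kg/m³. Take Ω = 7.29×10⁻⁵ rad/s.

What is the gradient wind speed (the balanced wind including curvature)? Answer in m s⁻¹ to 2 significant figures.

Coriolis parameter at 45°S:
f = 2Ω sin φ = 2 × 7.29×10⁻⁵ × sin 45° = 1.03×10⁻⁴ s⁻¹
Pressure gradient: |∂P/∂n| = 900 Pa / 476000 m = 1.89×10⁻³ Pa/m
Geostrophic speed: V_g = |∂P/∂n|/(fρ) = 1.89×10⁻³/(1.03×10⁻⁴ × 1.10) = 16.7 m/s
Around a low, centrifugal force acts outward with Coriolis, so pressure-gradient force balances both:
(1/ρ)|∂P/∂n| = fV + V²/R  →  V² + fR·V − fR·V_g = 0
With fR = 1.03×10⁻⁴ × 857×10³ m = 88.4 m/s:
V = [−fR + √((fR)² + 4 fR V_g)]/2 = [−88.4 + √(88.4² + 4×88.4×16.7)]/2 = 14.3 m/s
Subgeostrophic (V < V_g = 16.7 m/s), as expected around a low.

14 m s⁻¹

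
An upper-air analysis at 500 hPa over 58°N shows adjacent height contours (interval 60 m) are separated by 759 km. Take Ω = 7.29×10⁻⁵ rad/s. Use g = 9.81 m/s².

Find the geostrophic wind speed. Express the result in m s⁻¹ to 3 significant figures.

6.27 m s⁻¹

Coriolis parameter at 58°N:
f = 2Ω sin φ = 2 × 7.29×10⁻⁵ × sin 58° = 1.24×10⁻⁴ s⁻¹
Height gradient: |∂Z/∂n| = 60 m / 759000 m = 7.91×10⁻⁵
On a pressure surface, geostrophic balance gives V_g = (g/f)|∂Z/∂n|:
V_g = 9.81 × 7.91×10⁻⁵ / 1.24×10⁻⁴ = 6.27 m/s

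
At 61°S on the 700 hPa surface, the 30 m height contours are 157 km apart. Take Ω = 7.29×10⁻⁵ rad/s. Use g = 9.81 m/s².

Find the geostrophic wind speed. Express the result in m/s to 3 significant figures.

Coriolis parameter at 61°S:
f = 2Ω sin φ = 2 × 7.29×10⁻⁵ × sin 61° = 1.28×10⁻⁴ s⁻¹
Height gradient: |∂Z/∂n| = 30 m / 157000 m = 1.91×10⁻⁴
On a pressure surface, geostrophic balance gives V_g = (g/f)|∂Z/∂n|:
V_g = 9.81 × 1.91×10⁻⁴ / 1.28×10⁻⁴ = 14.7 m/s

14.7 m/s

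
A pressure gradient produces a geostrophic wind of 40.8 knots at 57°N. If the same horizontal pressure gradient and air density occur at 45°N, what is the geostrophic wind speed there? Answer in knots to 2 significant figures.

With the same pressure gradient and density, V_g ∝ 1/f ∝ 1/sin φ.
V₂ = V₁ · sin φ₁ / sin φ₂ = 40.8 × sin 57° / sin 45°
V₂ = 40.8 × 0.8387/0.7071 = 48 knots

48 knots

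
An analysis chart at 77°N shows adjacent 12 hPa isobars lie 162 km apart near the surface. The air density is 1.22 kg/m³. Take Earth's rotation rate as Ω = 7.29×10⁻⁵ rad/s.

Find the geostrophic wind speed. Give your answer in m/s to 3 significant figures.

Coriolis parameter at 77°N:
f = 2Ω sin φ = 2 × 7.29×10⁻⁵ × sin 77° = 1.42×10⁻⁴ s⁻¹
Pressure gradient: |∂P/∂n| = 1200 Pa / 162000 m = 7.41×10⁻³ Pa/m
Geostrophic balance (pressure-gradient force = Coriolis force):
V_g = (1/(fρ)) |∂P/∂n| = 7.41×10⁻³ / (1.42×10⁻⁴ × 1.22) = 42.7 m/s

42.7 m/s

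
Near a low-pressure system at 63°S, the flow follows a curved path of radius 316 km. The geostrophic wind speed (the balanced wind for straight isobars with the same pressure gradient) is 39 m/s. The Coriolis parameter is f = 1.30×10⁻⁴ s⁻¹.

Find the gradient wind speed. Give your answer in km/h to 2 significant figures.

88 km/h

Around a low, centrifugal force acts outward with Coriolis, so pressure-gradient force balances both:
(1/ρ)|∂P/∂n| = fV + V²/R  →  V² + fR·V − fR·V_g = 0
With fR = 1.30×10⁻⁴ × 316×10³ m = 41.1 m/s:
V = [−fR + √((fR)² + 4 fR V_g)]/2 = [−41.1 + √(41.1² + 4×41.1×39)]/2 = 24.4 m/s
Subgeostrophic (V < V_g = 39 m/s), as expected around a low.
Converting: 24.4 m/s × 3.6 = 88 km/h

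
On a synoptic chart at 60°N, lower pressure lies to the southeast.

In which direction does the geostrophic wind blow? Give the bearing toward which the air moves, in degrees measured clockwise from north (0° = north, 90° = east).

225°

The pressure-gradient force points toward the southeast (bearing 135°).
Geostrophic balance: in the Northern Hemisphere the Coriolis force deflects motion to the right, so the geostrophic wind blows 90° to the right of the pressure-gradient force (low pressure on the left).
Rotating 135° by 90° clockwise gives 225° — the wind blows toward the southwest.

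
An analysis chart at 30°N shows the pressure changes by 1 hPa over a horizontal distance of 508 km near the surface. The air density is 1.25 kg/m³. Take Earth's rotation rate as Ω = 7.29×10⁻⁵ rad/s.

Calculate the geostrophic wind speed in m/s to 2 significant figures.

2.2 m/s

Coriolis parameter at 30°N:
f = 2Ω sin φ = 2 × 7.29×10⁻⁵ × sin 30° = 7.29×10⁻⁵ s⁻¹
Pressure gradient: |∂P/∂n| = 100 Pa / 508000 m = 1.97×10⁻⁴ Pa/m
Geostrophic balance (pressure-gradient force = Coriolis force):
V_g = (1/(fρ)) |∂P/∂n| = 1.97×10⁻⁴ / (7.29×10⁻⁵ × 1.25) = 2.16 m/s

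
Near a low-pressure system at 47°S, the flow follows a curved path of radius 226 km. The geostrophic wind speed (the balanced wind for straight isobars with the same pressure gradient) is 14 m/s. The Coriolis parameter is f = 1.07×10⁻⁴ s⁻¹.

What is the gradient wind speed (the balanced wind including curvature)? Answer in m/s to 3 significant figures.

9.93 m/s

Around a low, centrifugal force acts outward with Coriolis, so pressure-gradient force balances both:
(1/ρ)|∂P/∂n| = fV + V²/R  →  V² + fR·V − fR·V_g = 0
With fR = 1.07×10⁻⁴ × 226×10³ m = 24.2 m/s:
V = [−fR + √((fR)² + 4 fR V_g)]/2 = [−24.2 + √(24.2² + 4×24.2×14)]/2 = 9.93 m/s
Subgeostrophic (V < V_g = 14 m/s), as expected around a low.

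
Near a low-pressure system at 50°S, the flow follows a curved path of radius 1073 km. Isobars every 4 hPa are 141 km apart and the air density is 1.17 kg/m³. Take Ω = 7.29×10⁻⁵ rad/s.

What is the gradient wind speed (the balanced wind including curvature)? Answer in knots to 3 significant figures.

Coriolis parameter at 50°S:
f = 2Ω sin φ = 2 × 7.29×10⁻⁵ × sin 50° = 1.12×10⁻⁴ s⁻¹
Pressure gradient: |∂P/∂n| = 400 Pa / 141000 m = 2.84×10⁻³ Pa/m
Geostrophic speed: V_g = |∂P/∂n|/(fρ) = 2.84×10⁻³/(1.12×10⁻⁴ × 1.17) = 21.7 m/s
Around a low, centrifugal force acts outward with Coriolis, so pressure-gradient force balances both:
(1/ρ)|∂P/∂n| = fV + V²/R  →  V² + fR·V − fR·V_g = 0
With fR = 1.12×10⁻⁴ × 1073×10³ m = 120 m/s:
V = [−fR + √((fR)² + 4 fR V_g)]/2 = [−120 + √(120² + 4×120×21.7)]/2 = 18.8 m/s
Subgeostrophic (V < V_g = 21.7 m/s), as expected around a low.
Converting: 18.8 m/s × 1.944 = 36.5 knots

36.5 knots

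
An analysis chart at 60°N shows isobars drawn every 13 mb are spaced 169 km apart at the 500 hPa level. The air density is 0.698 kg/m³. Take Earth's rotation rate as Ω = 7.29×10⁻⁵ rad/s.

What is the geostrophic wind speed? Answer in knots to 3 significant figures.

Coriolis parameter at 60°N:
f = 2Ω sin φ = 2 × 7.29×10⁻⁵ × sin 60° = 1.26×10⁻⁴ s⁻¹
Pressure gradient: |∂P/∂n| = 1300 Pa / 169000 m = 7.69×10⁻³ Pa/m
Geostrophic balance (pressure-gradient force = Coriolis force):
V_g = (1/(fρ)) |∂P/∂n| = 7.69×10⁻³ / (1.26×10⁻⁴ × 0.698) = 87.3 m/s
Converting: 87.3 m/s × 1.944 = 170 knots

170 knots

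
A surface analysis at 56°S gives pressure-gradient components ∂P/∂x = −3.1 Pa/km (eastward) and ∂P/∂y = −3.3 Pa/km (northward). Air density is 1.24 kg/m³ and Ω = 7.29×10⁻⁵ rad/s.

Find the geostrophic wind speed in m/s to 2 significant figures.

30 m/s

Coriolis parameter at 56°S:
f = 2Ω sin φ = 2 × 7.29×10⁻⁵ × sin 56° = 1.21×10⁻⁴ s⁻¹
In the Southern Hemisphere f is negative: f = −1.21×10⁻⁴ s⁻¹.
Component geostrophic relations (x east, y north):
u_g = −(1/(fρ)) ∂P/∂y,  v_g = (1/(fρ)) ∂P/∂x
u_g = −(−3.3×10⁻³)/(−1.21×10⁻⁴ × 1.24) = −22.0 m/s;  v_g = (−3.1×10⁻³)/(−1.21×10⁻⁴ × 1.24) = 20.7 m/s
|V_g| = √(u_g² + v_g²) = 30.2 m/s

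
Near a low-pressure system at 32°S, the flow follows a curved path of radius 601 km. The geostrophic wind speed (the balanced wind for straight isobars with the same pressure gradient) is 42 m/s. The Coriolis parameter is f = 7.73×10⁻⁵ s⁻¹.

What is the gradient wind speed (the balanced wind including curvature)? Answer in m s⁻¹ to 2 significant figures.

27 m s⁻¹

Around a low, centrifugal force acts outward with Coriolis, so pressure-gradient force balances both:
(1/ρ)|∂P/∂n| = fV + V²/R  →  V² + fR·V − fR·V_g = 0
With fR = 7.73×10⁻⁵ × 601×10³ m = 46.5 m/s:
V = [−fR + √((fR)² + 4 fR V_g)]/2 = [−46.5 + √(46.5² + 4×46.5×42)]/2 = 26.7 m/s
Subgeostrophic (V < V_g = 42 m/s), as expected around a low.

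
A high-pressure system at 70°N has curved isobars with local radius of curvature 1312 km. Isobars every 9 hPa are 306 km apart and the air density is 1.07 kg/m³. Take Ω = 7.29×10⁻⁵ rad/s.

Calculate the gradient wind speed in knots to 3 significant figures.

44.7 knots

Coriolis parameter at 70°N:
f = 2Ω sin φ = 2 × 7.29×10⁻⁵ × sin 70° = 1.37×10⁻⁴ s⁻¹
Pressure gradient: |∂P/∂n| = 900 Pa / 306000 m = 2.94×10⁻³ Pa/m
Geostrophic speed: V_g = |∂P/∂n|/(fρ) = 2.94×10⁻³/(1.37×10⁻⁴ × 1.07) = 20.1 m/s
Around a high, pressure-gradient force acts outward with centrifugal, so Coriolis balances both:
fV = (1/ρ)|∂P/∂n| + V²/R  →  V² − fR·V + fR·V_g = 0
With fR = 1.37×10⁻⁴ × 1312×10³ m = 180 m/s:
V = [fR − √((fR)² − 4 fR V_g)]/2 = [180 − √(180² − 4×180×20.1)]/2 = 23 m/s
Supergeostrophic (V > V_g = 20.1 m/s), as expected around a high.
Converting: 23 m/s × 1.944 = 44.7 knots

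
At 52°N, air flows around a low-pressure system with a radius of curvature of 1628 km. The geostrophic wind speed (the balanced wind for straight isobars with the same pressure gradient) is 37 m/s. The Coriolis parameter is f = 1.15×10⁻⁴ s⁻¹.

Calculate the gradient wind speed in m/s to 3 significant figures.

31.6 m/s

Around a low, centrifugal force acts outward with Coriolis, so pressure-gradient force balances both:
(1/ρ)|∂P/∂n| = fV + V²/R  →  V² + fR·V − fR·V_g = 0
With fR = 1.15×10⁻⁴ × 1628×10³ m = 187 m/s:
V = [−fR + √((fR)² + 4 fR V_g)]/2 = [−187 + √(187² + 4×187×37)]/2 = 31.6 m/s
Subgeostrophic (V < V_g = 37 m/s), as expected around a low.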